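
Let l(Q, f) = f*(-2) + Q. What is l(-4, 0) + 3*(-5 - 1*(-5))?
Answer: -4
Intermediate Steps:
l(Q, f) = Q - 2*f (l(Q, f) = -2*f + Q = Q - 2*f)
l(-4, 0) + 3*(-5 - 1*(-5)) = (-4 - 2*0) + 3*(-5 - 1*(-5)) = (-4 + 0) + 3*(-5 + 5) = -4 + 3*0 = -4 + 0 = -4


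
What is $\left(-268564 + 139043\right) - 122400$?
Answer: $-251921$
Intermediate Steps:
$\left(-268564 + 139043\right) - 122400 = -129521 - 122400 = -251921$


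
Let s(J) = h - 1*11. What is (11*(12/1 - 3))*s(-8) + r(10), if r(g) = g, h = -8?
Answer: -1871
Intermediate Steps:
s(J) = -19 (s(J) = -8 - 1*11 = -8 - 11 = -19)
(11*(12/1 - 3))*s(-8) + r(10) = (11*(12/1 - 3))*(-19) + 10 = (11*(12*1 - 3))*(-19) + 10 = (11*(12 - 3))*(-19) + 10 = (11*9)*(-19) + 10 = 99*(-19) + 10 = -1881 + 10 = -1871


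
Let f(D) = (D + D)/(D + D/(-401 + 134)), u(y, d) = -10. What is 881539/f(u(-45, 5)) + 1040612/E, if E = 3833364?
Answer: 1628412464422/3708363 ≈ 4.3912e+5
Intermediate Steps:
f(D) = 267/133 (f(D) = (2*D)/(D + D/(-267)) = (2*D)/(D + D*(-1/267)) = (2*D)/(D - D/267) = (2*D)/((266*D/267)) = (2*D)*(267/(266*D)) = 267/133)
881539/f(u(-45, 5)) + 1040612/E = 881539/(267/133) + 1040612/3833364 = 881539*(133/267) + 1040612*(1/3833364) = 117244687/267 + 11311/41667 = 1628412464422/3708363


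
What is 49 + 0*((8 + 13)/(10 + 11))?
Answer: 49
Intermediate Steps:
49 + 0*((8 + 13)/(10 + 11)) = 49 + 0*(21/21) = 49 + 0*(21*(1/21)) = 49 + 0*1 = 49 + 0 = 49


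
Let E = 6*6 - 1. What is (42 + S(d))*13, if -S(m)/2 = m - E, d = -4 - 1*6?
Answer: 1716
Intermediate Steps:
d = -10 (d = -4 - 6 = -10)
E = 35 (E = 36 - 1 = 35)
S(m) = 70 - 2*m (S(m) = -2*(m - 1*35) = -2*(m - 35) = -2*(-35 + m) = 70 - 2*m)
(42 + S(d))*13 = (42 + (70 - 2*(-10)))*13 = (42 + (70 + 20))*13 = (42 + 90)*13 = 132*13 = 1716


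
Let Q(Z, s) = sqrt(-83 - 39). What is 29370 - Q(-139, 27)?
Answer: 29370 - I*sqrt(122) ≈ 29370.0 - 11.045*I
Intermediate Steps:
Q(Z, s) = I*sqrt(122) (Q(Z, s) = sqrt(-122) = I*sqrt(122))
29370 - Q(-139, 27) = 29370 - I*sqrt(122)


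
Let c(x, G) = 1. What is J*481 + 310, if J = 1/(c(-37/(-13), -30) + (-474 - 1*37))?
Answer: 157619/510 ≈ 309.06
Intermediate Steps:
J = -1/510 (J = 1/(1 + (-474 - 1*37)) = 1/(1 + (-474 - 37)) = 1/(1 - 511) = 1/(-510) = -1/510 ≈ -0.0019608)
J*481 + 310 = -1/510*481 + 310 = -481/510 + 310 = 157619/510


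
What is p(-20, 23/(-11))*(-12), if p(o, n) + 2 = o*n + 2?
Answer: -5520/11 ≈ -501.82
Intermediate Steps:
p(o, n) = n*o (p(o, n) = -2 + (o*n + 2) = -2 + (n*o + 2) = -2 + (2 + n*o) = n*o)
p(-20, 23/(-11))*(-12) = ((23/(-11))*(-20))*(-12) = ((23*(-1/11))*(-20))*(-12) = -23/11*(-20)*(-12) = (460/11)*(-12) = -5520/11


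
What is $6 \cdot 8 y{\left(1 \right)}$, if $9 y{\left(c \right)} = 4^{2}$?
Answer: $\frac{256}{3} \approx 85.333$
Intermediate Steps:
$y{\left(c \right)} = \frac{16}{9}$ ($y{\left(c \right)} = \frac{4^{2}}{9} = \frac{1}{9} \cdot 16 = \frac{16}{9}$)
$6 \cdot 8 y{\left(1 \right)} = 6 \cdot 8 \cdot \frac{16}{9} = 48 \cdot \frac{16}{9} = \frac{256}{3}$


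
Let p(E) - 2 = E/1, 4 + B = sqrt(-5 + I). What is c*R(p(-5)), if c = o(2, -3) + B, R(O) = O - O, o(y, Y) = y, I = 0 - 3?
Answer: 0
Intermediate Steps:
I = -3
B = -4 + 2*I*sqrt(2) (B = -4 + sqrt(-5 - 3) = -4 + sqrt(-8) = -4 + 2*I*sqrt(2) ≈ -4.0 + 2.8284*I)
p(E) = 2 + E (p(E) = 2 + E/1 = 2 + E*1 = 2 + E)
R(O) = 0
c = -2 + 2*I*sqrt(2) (c = 2 + (-4 + 2*I*sqrt(2)) = -2 + 2*I*sqrt(2) ≈ -2.0 + 2.8284*I)
c*R(p(-5)) = (-2 + 2*I*sqrt(2))*0 = 0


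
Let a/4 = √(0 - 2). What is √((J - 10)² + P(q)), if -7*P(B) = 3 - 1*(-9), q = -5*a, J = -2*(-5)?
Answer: 2*I*√21/7 ≈ 1.3093*I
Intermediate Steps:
a = 4*I*√2 (a = 4*√(0 - 2) = 4*√(-2) = 4*(I*√2) = 4*I*√2 ≈ 5.6569*I)
J = 10
q = -20*I*√2 ≈ -28.284*I
P(B) = -12/7 (P(B) = -(3 - 1*(-9))/7 = -(3 + 9)/7 = -⅐*12 = -12/7)
√((J - 10)² + P(q)) = √((10 - 10)² - 12/7) = √(0² - 12/7) = √(0 - 12/7) = √(-12/7) = 2*I*√21/7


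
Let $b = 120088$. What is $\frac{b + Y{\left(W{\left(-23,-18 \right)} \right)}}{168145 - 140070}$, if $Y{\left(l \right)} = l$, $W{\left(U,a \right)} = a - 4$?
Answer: $\frac{120066}{28075} \approx 4.2766$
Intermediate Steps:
$W{\left(U,a \right)} = -4 + a$
$\frac{b + Y{\left(W{\left(-23,-18 \right)} \right)}}{168145 - 140070} = \frac{120088 - 22}{168145 - 140070} = \frac{120088 - 22}{28075} = 120066 \cdot \frac{1}{28075} = \frac{120066}{28075}$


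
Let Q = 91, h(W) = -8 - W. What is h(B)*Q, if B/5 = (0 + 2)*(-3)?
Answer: 2002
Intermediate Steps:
B = -30 (B = 5*((0 + 2)*(-3)) = 5*(2*(-3)) = 5*(-6) = -30)
h(B)*Q = (-8 - 1*(-30))*91 = (-8 + 30)*91 = 22*91 = 2002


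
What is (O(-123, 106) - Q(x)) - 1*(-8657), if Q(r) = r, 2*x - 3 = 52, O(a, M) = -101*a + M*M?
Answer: 64577/2 ≈ 32289.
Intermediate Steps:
O(a, M) = M² - 101*a (O(a, M) = -101*a + M² = M² - 101*a)
x = 55/2 (x = 3/2 + (½)*52 = 3/2 + 26 = 55/2 ≈ 27.500)
(O(-123, 106) - Q(x)) - 1*(-8657) = ((106² - 101*(-123)) - 1*55/2) - 1*(-8657) = ((11236 + 12423) - 55/2) + 8657 = (23659 - 55/2) + 8657 = 47263/2 + 8657 = 64577/2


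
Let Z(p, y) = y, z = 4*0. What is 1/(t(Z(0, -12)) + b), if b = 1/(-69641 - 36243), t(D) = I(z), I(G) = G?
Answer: -105884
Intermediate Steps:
z = 0
t(D) = 0
b = -1/105884 (b = 1/(-105884) = -1/105884 ≈ -9.4443e-6)
1/(t(Z(0, -12)) + b) = 1/(0 - 1/105884) = 1/(-1/105884) = -105884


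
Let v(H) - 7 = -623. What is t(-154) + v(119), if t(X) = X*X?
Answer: 23100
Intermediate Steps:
t(X) = X²
v(H) = -616 (v(H) = 7 - 623 = -616)
t(-154) + v(119) = (-154)² - 616 = 23716 - 616 = 23100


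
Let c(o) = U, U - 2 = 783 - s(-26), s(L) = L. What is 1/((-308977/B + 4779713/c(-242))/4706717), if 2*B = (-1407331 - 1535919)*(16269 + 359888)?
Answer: 2113027969447474350875/2645867703641129472 ≈ 798.61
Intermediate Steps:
U = 811 (U = 2 + (783 - 1*(-26)) = 2 + (783 + 26) = 2 + 809 = 811)
c(o) = 811
B = -553562045125 (B = ((-1407331 - 1535919)*(16269 + 359888))/2 = (-2943250*376157)/2 = (½)*(-1107124090250) = -553562045125)
1/((-308977/B + 4779713/c(-242))/4706717) = 1/((-308977/(-553562045125) + 4779713/811)/4706717) = 1/((-308977*(-1/553562045125) + 4779713*(1/811))*(1/4706717)) = 1/((308977/553562045125 + 4779713/811)*(1/4706717)) = 1/((2645867703641129472/448938818596375)*(1/4706717)) = 1/(2645867703641129472/2113027969447474350875) = 2113027969447474350875/2645867703641129472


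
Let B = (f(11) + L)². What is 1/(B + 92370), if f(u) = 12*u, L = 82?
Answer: 1/138166 ≈ 7.2377e-6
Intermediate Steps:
B = 45796 (B = (12*11 + 82)² = (132 + 82)² = 214² = 45796)
1/(B + 92370) = 1/(45796 + 92370) = 1/138166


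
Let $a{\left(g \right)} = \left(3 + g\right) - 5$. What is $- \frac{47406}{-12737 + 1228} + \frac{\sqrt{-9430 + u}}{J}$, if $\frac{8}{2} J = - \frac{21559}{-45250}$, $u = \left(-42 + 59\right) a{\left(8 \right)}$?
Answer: $\frac{47406}{11509} + \frac{724000 i \sqrt{583}}{21559} \approx 4.119 + 810.86 i$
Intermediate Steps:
$a{\left(g \right)} = -2 + g$
$u = 102$ ($u = \left(-42 + 59\right) \left(-2 + 8\right) = 17 \cdot 6 = 102$)
$J = \frac{21559}{181000}$ ($J = \frac{\left(-21559\right) \frac{1}{-45250}}{4} = \frac{\left(-21559\right) \left(- \frac{1}{45250}\right)}{4} = \frac{1}{4} \cdot \frac{21559}{45250} = \frac{21559}{181000} \approx 0.11911$)
$- \frac{47406}{-12737 + 1228} + \frac{\sqrt{-9430 + u}}{J} = - \frac{47406}{-12737 + 1228} + \frac{\sqrt{-9430 + 102}}{\frac{21559}{181000}} = - \frac{47406}{-11509} + \sqrt{-9328} \cdot \frac{181000}{21559} = \left(-47406\right) \left(- \frac{1}{11509}\right) + 4 i \sqrt{583} \cdot \frac{181000}{21559} = \frac{47406}{11509} + \frac{724000 i \sqrt{583}}{21559}$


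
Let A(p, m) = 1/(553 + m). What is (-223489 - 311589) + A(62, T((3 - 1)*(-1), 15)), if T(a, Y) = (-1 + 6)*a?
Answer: -290547353/543 ≈ -5.3508e+5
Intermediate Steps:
T(a, Y) = 5*a
(-223489 - 311589) + A(62, T((3 - 1)*(-1), 15)) = (-223489 - 311589) + 1/(553 + 5*((3 - 1)*(-1))) = -535078 + 1/(553 + 5*(2*(-1))) = -535078 + 1/(553 + 5*(-2)) = -535078 + 1/(553 - 10) = -535078 + 1/543 = -290547353/543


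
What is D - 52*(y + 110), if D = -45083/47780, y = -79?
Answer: -77066443/47780 ≈ -1612.9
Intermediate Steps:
D = -45083/47780 (D = -45083*1/47780 = -45083/47780 ≈ -0.94355)
D - 52*(y + 110) = -45083/47780 - 52*(-79 + 110) = -45083/47780 - 52*31 = -45083/47780 - 1*1612 = -45083/47780 - 1612 = -77066443/47780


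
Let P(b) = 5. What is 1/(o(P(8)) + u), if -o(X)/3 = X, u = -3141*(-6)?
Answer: 1/18831 ≈ 5.3104e-5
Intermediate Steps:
u = 18846
o(X) = -3*X
1/(o(P(8)) + u) = 1/(-3*5 + 18846) = 1/(-15 + 18846) = 1/18831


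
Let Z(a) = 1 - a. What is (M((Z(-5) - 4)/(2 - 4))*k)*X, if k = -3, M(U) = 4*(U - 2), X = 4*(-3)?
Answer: -432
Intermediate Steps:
X = -12
M(U) = -8 + 4*U (M(U) = 4*(-2 + U) = -8 + 4*U)
(M((Z(-5) - 4)/(2 - 4))*k)*X = ((-8 + 4*(((1 - 1*(-5)) - 4)/(2 - 4)))*(-3))*(-12) = ((-8 + 4*(((1 + 5) - 4)/(-2)))*(-3))*(-12) = ((-8 + 4*((6 - 4)*(-½)))*(-3))*(-12) = ((-8 + 4*(2*(-½)))*(-3))*(-12) = ((-8 + 4*(-1))*(-3))*(-12) = ((-8 - 4)*(-3))*(-12) = -12*(-3)*(-12) = 36*(-12) = -432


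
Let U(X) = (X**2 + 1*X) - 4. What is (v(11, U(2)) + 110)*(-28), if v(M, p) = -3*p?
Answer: -2912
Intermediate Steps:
U(X) = -4 + X + X**2 (U(X) = (X**2 + X) - 4 = (X + X**2) - 4 = -4 + X + X**2)
(v(11, U(2)) + 110)*(-28) = (-3*(-4 + 2 + 2**2) + 110)*(-28) = (-3*(-4 + 2 + 4) + 110)*(-28) = (-3*2 + 110)*(-28) = (-6 + 110)*(-28) = 104*(-28) = -2912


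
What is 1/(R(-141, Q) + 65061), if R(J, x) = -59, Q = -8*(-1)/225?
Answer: 1/65002 ≈ 1.5384e-5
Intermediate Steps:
Q = 8/225 (Q = 8*(1/225) = 8/225 ≈ 0.035556)
1/(R(-141, Q) + 65061) = 1/(-59 + 65061) = 1/65002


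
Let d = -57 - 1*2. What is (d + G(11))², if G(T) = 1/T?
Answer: 419904/121 ≈ 3470.3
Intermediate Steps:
d = -59 (d = -57 - 2 = -59)
(d + G(11))² = (-59 + 1/11)² = (-648/11)² = 419904/121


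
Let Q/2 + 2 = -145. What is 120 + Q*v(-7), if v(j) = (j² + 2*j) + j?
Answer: -8112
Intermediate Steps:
Q = -294 (Q = -4 + 2*(-145) = -4 - 290 = -294)
v(j) = j² + 3*j
120 + Q*v(-7) = 120 - (-2058)*(3 - 7) = 120 - (-2058)*(-4) = 120 - 294*28 = 120 - 8232 = -8112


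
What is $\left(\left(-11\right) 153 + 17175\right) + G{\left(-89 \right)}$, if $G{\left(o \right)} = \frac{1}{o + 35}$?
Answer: $\frac{836567}{54} \approx 15492.0$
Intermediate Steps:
$G{\left(o \right)} = \frac{1}{35 + o}$
$\left(\left(-11\right) 153 + 17175\right) + G{\left(-89 \right)} = \left(\left(-11\right) 153 + 17175\right) + \frac{1}{35 - 89} = \left(-1683 + 17175\right) + \frac{1}{-54} = 15492 - \frac{1}{54} = \frac{836567}{54}$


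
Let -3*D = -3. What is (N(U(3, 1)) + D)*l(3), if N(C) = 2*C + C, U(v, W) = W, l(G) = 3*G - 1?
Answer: 32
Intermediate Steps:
l(G) = -1 + 3*G
D = 1 (D = -1/3*(-3) = 1)
N(C) = 3*C
(N(U(3, 1)) + D)*l(3) = (3*1 + 1)*(-1 + 3*3) = (3 + 1)*(-1 + 9) = 4*8 = 32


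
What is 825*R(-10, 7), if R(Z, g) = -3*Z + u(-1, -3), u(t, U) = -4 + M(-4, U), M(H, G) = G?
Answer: 18975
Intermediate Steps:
u(t, U) = -4 + U
R(Z, g) = -7 - 3*Z (R(Z, g) = -3*Z + (-4 - 3) = -3*Z - 7 = -7 - 3*Z)
825*R(-10, 7) = 825*(-7 - 3*(-10)) = 825*(-7 + 30) = 825*23 = 18975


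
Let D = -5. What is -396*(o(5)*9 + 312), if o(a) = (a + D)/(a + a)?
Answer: -123552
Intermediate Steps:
o(a) = (-5 + a)/(2*a) (o(a) = (a - 5)/(a + a) = (-5 + a)/((2*a)) = (-5 + a)*(1/(2*a)) = (-5 + a)/(2*a))
-396*(o(5)*9 + 312) = -396*(((1/2)*(-5 + 5)/5)*9 + 312) = -396*(((1/2)*(1/5)*0)*9 + 312) = -396*(0*9 + 312) = -396*(0 + 312) = -396*312 = -123552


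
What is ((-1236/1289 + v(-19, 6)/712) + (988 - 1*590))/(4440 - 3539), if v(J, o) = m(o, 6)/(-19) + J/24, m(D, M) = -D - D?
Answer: 166162490095/377070489408 ≈ 0.44067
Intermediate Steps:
m(D, M) = -2*D
v(J, o) = J/24 + 2*o/19 (v(J, o) = -2*o/(-19) + J/24 = -2*o*(-1/19) + J*(1/24) = 2*o/19 + J/24 = J/24 + 2*o/19)
((-1236/1289 + v(-19, 6)/712) + (988 - 1*590))/(4440 - 3539) = ((-1236/1289 + ((1/24)*(-19) + (2/19)*6)/712) + (988 - 1*590))/(4440 - 3539) = ((-1236*1/1289 + (-19/24 + 12/19)*(1/712)) + (988 - 590))/901 = ((-1236/1289 - 73/456*1/712) + 398)*(1/901) = ((-1236/1289 - 73/324672) + 398)*(1/901) = (-401388689/418502208 + 398)*(1/901) = (166162490095/418502208)*(1/901) = 166162490095/377070489408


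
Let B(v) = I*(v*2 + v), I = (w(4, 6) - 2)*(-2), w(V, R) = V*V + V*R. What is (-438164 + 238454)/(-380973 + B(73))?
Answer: 66570/132539 ≈ 0.50227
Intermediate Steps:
w(V, R) = V**2 + R*V
I = -76 (I = (4*(6 + 4) - 2)*(-2) = (4*10 - 2)*(-2) = (40 - 2)*(-2) = 38*(-2) = -76)
B(v) = -228*v (B(v) = -76*(v*2 + v) = -76*(2*v + v) = -228*v)
(-438164 + 238454)/(-380973 + B(73)) = (-438164 + 238454)/(-380973 - 228*73) = -199710/(-380973 - 16644) = -199710/(-397617) = -199710*(-1/397617) = 66570/132539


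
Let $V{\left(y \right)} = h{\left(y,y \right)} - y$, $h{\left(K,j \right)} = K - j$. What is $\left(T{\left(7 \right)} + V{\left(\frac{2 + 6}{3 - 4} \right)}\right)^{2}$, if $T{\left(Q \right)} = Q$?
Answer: $225$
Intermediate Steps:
$V{\left(y \right)} = - y$ ($V{\left(y \right)} = \left(y - y\right) - y = 0 - y = - y$)
$\left(T{\left(7 \right)} + V{\left(\frac{2 + 6}{3 - 4} \right)}\right)^{2} = \left(7 - \frac{2 + 6}{3 - 4}\right)^{2} = \left(7 - \frac{8}{-1}\right)^{2} = \left(7 - 8 \left(-1\right)\right)^{2} = \left(7 - -8\right)^{2} = \left(7 + 8\right)^{2} = 15^{2} = 225$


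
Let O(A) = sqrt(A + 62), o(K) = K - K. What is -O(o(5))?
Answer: -sqrt(62) ≈ -7.8740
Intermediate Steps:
o(K) = 0
O(A) = sqrt(62 + A)
-O(o(5)) = -sqrt(62 + 0) = -sqrt(62)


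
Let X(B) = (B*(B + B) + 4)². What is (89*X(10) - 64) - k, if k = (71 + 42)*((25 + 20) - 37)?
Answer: 3702856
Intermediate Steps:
X(B) = (4 + 2*B²)² (X(B) = (B*(2*B) + 4)² = (2*B² + 4)² = (4 + 2*B²)²)
k = 904 (k = 113*(45 - 37) = 113*8 = 904)
(89*X(10) - 64) - k = (89*(4*(2 + 10²)²) - 64) - 1*904 = (89*(4*(2 + 100)²) - 64) - 904 = (89*(4*102²) - 64) - 904 = (89*(4*10404) - 64) - 904 = (89*41616 - 64) - 904 = (3703824 - 64) - 904 = 3703760 - 904 = 3702856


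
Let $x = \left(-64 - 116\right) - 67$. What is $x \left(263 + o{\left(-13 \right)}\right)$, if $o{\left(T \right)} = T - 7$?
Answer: $-60021$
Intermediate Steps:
$o{\left(T \right)} = -7 + T$
$x = -247$ ($x = -180 - 67 = -247$)
$x \left(263 + o{\left(-13 \right)}\right) = - 247 \left(263 - 20\right) = \left(-247\right) 243 = -60021$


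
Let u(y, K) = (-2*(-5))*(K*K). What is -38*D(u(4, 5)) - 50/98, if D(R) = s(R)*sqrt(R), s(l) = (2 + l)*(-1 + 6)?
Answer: -25/49 - 239400*sqrt(10) ≈ -7.5705e+5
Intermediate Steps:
u(y, K) = 10*K**2
s(l) = 10 + 5*l (s(l) = (2 + l)*5 = 10 + 5*l)
D(R) = sqrt(R)*(10 + 5*R) (D(R) = (10 + 5*R)*sqrt(R) = sqrt(R)*(10 + 5*R))
-38*D(u(4, 5)) - 50/98 = -190*sqrt(10*5**2)*(2 + 10*5**2) - 50/98 = -190*sqrt(10*25)*(2 + 10*25) - 50*1/98 = -190*sqrt(250)*(2 + 250) - 25/49 = -190*5*sqrt(10)*252 - 25/49 = -239400*sqrt(10) - 25/49 = -25/49 - 239400*sqrt(10)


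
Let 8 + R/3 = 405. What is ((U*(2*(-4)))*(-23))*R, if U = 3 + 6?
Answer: 1972296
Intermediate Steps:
R = 1191 (R = -24 + 3*405 = -24 + 1215 = 1191)
U = 9
((U*(2*(-4)))*(-23))*R = ((9*(2*(-4)))*(-23))*1191 = ((9*(-8))*(-23))*1191 = -72*(-23)*1191 = 1656*1191 = 1972296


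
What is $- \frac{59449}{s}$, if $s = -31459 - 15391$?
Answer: $\frac{59449}{46850} \approx 1.2689$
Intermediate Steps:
$s = -46850$
$- \frac{59449}{s} = - \frac{59449}{-46850} = \left(-59449\right) \left(- \frac{1}{46850}\right) = \frac{59449}{46850}$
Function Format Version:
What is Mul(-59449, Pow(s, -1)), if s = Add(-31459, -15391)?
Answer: Rational(59449, 46850) ≈ 1.2689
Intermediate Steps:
s = -46850
Mul(-59449, Pow(s, -1)) = Mul(-59449, Pow(-46850, -1)) = Mul(-59449, Rational(-1, 46850)) = Rational(59449, 46850)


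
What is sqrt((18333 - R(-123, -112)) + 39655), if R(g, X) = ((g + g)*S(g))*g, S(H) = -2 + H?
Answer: sqrt(3840238) ≈ 1959.7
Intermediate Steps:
R(g, X) = 2*g**2*(-2 + g) (R(g, X) = ((g + g)*(-2 + g))*g = ((2*g)*(-2 + g))*g = (2*g*(-2 + g))*g = 2*g**2*(-2 + g))
sqrt((18333 - R(-123, -112)) + 39655) = sqrt((18333 - 2*(-123)**2*(-2 - 123)) + 39655) = sqrt((18333 - 2*15129*(-125)) + 39655) = sqrt((18333 - 1*(-3782250)) + 39655) = sqrt((18333 + 3782250) + 39655) = sqrt(3800583 + 39655) = sqrt(3840238)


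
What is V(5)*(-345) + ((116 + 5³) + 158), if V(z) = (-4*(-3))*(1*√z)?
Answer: 399 - 4140*√5 ≈ -8858.3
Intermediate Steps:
V(z) = 12*√z
V(5)*(-345) + ((116 + 5³) + 158) = (12*√5)*(-345) + ((116 + 5³) + 158) = -4140*√5 + ((116 + 125) + 158) = -4140*√5 + (241 + 158) = -4140*√5 + 399 = 399 - 4140*√5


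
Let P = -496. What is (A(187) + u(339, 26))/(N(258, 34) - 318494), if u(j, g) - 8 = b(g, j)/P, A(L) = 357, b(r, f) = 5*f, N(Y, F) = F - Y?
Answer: -179345/158084128 ≈ -0.0011345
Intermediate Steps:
u(j, g) = 8 - 5*j/496 (u(j, g) = 8 + (5*j)/(-496) = 8 + (5*j)*(-1/496) = 8 - 5*j/496)
(A(187) + u(339, 26))/(N(258, 34) - 318494) = (357 + (8 - 5/496*339))/((34 - 1*258) - 318494) = (357 + (8 - 1695/496))/((34 - 258) - 318494) = (357 + 2273/496)/(-224 - 318494) = (179345/496)/(-318718) = (179345/496)*(-1/318718) = -179345/158084128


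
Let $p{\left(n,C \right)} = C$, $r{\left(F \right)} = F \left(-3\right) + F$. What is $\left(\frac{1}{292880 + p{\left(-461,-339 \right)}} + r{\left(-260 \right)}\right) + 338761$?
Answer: $\frac{99253603022}{292541} \approx 3.3928 \cdot 10^{5}$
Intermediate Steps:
$r{\left(F \right)} = - 2 F$ ($r{\left(F \right)} = - 3 F + F = - 2 F$)
$\left(\frac{1}{292880 + p{\left(-461,-339 \right)}} + r{\left(-260 \right)}\right) + 338761 = \left(\frac{1}{292880 - 339} - -520\right) + 338761 = \left(\frac{1}{292541} + 520\right) + 338761 = \frac{152121321}{292541} + 338761 = \frac{99253603022}{292541}$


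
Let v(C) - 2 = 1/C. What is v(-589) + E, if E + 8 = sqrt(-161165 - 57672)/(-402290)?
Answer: -3535/589 - I*sqrt(218837)/402290 ≈ -6.0017 - 0.0011628*I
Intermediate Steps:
v(C) = 2 + 1/C
E = -8 - I*sqrt(218837)/402290 (E = -8 + sqrt(-161165 - 57672)/(-402290) = -8 + sqrt(-218837)*(-1/402290) = -8 + (I*sqrt(218837))*(-1/402290) = -8 - I*sqrt(218837)/402290 ≈ -8.0 - 0.0011628*I)
v(-589) + E = (2 + 1/(-589)) + (-8 - I*sqrt(218837)/402290) = (2 - 1/589) + (-8 - I*sqrt(218837)/402290) = 1177/589 + (-8 - I*sqrt(218837)/402290) = -3535/589 - I*sqrt(218837)/402290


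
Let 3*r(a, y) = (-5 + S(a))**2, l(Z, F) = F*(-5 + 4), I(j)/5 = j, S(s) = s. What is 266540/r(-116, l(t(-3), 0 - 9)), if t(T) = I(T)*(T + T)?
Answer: 799620/14641 ≈ 54.615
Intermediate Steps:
I(j) = 5*j
t(T) = 10*T**2 (t(T) = (5*T)*(T + T) = (5*T)*(2*T) = 10*T**2)
l(Z, F) = -F (l(Z, F) = F*(-1) = -F)
r(a, y) = (-5 + a)**2/3
266540/r(-116, l(t(-3), 0 - 9)) = 266540/(((-5 - 116)**2/3)) = 266540/(((1/3)*(-121)**2)) = 266540/(((1/3)*14641)) = 266540/(14641/3) = 266540*(3/14641) = 799620/14641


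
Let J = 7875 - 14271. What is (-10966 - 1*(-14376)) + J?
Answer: -2986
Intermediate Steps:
J = -6396
(-10966 - 1*(-14376)) + J = (-10966 - 1*(-14376)) - 6396 = (-10966 + 14376) - 6396 = 3410 - 6396 = -2986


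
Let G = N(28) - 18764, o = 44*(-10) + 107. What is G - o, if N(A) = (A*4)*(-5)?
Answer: -18991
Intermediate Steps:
N(A) = -20*A (N(A) = (4*A)*(-5) = -20*A)
o = -333 (o = -440 + 107 = -333)
G = -19324 (G = -20*28 - 18764 = -560 - 18764 = -19324)
G - o = -19324 - 1*(-333) = -19324 + 333 = -18991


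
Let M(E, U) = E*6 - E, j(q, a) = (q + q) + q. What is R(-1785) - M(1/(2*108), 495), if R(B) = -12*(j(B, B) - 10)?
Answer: 13906075/216 ≈ 64380.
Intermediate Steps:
j(q, a) = 3*q (j(q, a) = 2*q + q = 3*q)
R(B) = 120 - 36*B (R(B) = -12*(3*B - 10) = -12*(-10 + 3*B) = 120 - 36*B)
M(E, U) = 5*E (M(E, U) = 6*E - E = 5*E)
R(-1785) - M(1/(2*108), 495) = (120 - 36*(-1785)) - 5/(2*108) = (120 + 64260) - 5/216 = 64380 - 5/216 = 13906075/216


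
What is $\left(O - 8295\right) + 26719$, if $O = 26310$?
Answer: $44734$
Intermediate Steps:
$\left(O - 8295\right) + 26719 = \left(26310 - 8295\right) + 26719 = 18015 + 26719 = 44734$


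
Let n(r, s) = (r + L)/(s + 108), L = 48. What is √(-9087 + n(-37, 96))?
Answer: I*√94540587/102 ≈ 95.325*I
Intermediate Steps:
n(r, s) = (48 + r)/(108 + s) (n(r, s) = (r + 48)/(s + 108) = (48 + r)/(108 + s))
√(-9087 + n(-37, 96)) = √(-9087 + (48 - 37)/(108 + 96)) = √(-9087 + 11/204) = √(-1853737/204) = I*√94540587/102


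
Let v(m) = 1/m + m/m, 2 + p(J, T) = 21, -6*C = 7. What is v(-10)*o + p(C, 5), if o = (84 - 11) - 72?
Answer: 199/10 ≈ 19.900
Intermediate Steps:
C = -7/6 (C = -⅙*7 = -7/6 ≈ -1.1667)
p(J, T) = 19 (p(J, T) = -2 + 21 = 19)
o = 1 (o = 73 - 72 = 1)
v(m) = 1 + 1/m (v(m) = 1/m + 1 = 1 + 1/m)
v(-10)*o + p(C, 5) = ((1 - 10)/(-10))*1 + 19 = -⅒*(-9)*1 + 19 = (9/10)*1 + 19 = 9/10 + 19 = 199/10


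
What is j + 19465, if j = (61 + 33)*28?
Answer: 22097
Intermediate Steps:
j = 2632 (j = 94*28 = 2632)
j + 19465 = 2632 + 19465 = 22097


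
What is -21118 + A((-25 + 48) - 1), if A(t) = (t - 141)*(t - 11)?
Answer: -22427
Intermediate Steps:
A(t) = (-141 + t)*(-11 + t)
-21118 + A((-25 + 48) - 1) = -21118 + (1551 + ((-25 + 48) - 1)² - 152*((-25 + 48) - 1)) = -21118 + (1551 + (23 - 1)² - 152*(23 - 1)) = -21118 + (1551 + 22² - 152*22) = -21118 + (1551 + 484 - 3344) = -21118 - 1309 = -22427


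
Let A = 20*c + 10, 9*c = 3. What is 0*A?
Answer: 0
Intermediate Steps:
c = 1/3 (c = (1/9)*3 = 1/3 ≈ 0.33333)
A = 50/3 (A = 20*(1/3) + 10 = 20/3 + 10 = 50/3 ≈ 16.667)
0*A = 0*(50/3) = 0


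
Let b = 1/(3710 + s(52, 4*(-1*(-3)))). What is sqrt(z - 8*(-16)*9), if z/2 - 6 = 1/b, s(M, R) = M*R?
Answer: 2*sqrt(2458) ≈ 99.156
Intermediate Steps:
b = 1/4334 (b = 1/(3710 + 52*(4*(-1*(-3)))) = 1/(3710 + 52*(4*3)) = 1/(3710 + 52*12) = 1/(3710 + 624) = 1/4334 ≈ 0.00023073)
z = 8680 (z = 12 + 2/(1/4334) = 12 + 2*4334 = 12 + 8668 = 8680)
sqrt(z - 8*(-16)*9) = sqrt(8680 - 8*(-16)*9) = sqrt(8680 + 128*9) = sqrt(8680 + 1152) = sqrt(9832) = 2*sqrt(2458)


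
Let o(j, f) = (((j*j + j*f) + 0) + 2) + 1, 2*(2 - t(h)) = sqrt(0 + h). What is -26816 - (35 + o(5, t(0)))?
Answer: -26889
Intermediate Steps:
t(h) = 2 - sqrt(h)/2 (t(h) = 2 - sqrt(0 + h)/2 = 2 - sqrt(h)/2)
o(j, f) = 3 + j**2 + f*j (o(j, f) = (((j**2 + f*j) + 0) + 2) + 1 = ((j**2 + f*j) + 2) + 1 = (2 + j**2 + f*j) + 1 = 3 + j**2 + f*j)
-26816 - (35 + o(5, t(0))) = -26816 - (35 + (3 + 5**2 + (2 - sqrt(0)/2)*5)) = -26816 - (35 + (3 + 25 + (2 - 1/2*0)*5)) = -26816 - (35 + (3 + 25 + (2 + 0)*5)) = -26816 - (35 + (3 + 25 + 2*5)) = -26816 - (35 + (3 + 25 + 10)) = -26816 - (35 + 38) = -26816 - 73 = -26889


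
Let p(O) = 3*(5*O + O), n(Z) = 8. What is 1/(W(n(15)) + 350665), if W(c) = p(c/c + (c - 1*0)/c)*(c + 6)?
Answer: 1/351169 ≈ 2.8476e-6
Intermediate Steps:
p(O) = 18*O (p(O) = 3*(6*O) = 18*O)
W(c) = 216 + 36*c (W(c) = (18*(c/c + (c - 1*0)/c))*(c + 6) = (18*(1 + (c + 0)/c))*(6 + c) = (18*(1 + c/c))*(6 + c) = (18*(1 + 1))*(6 + c) = (18*2)*(6 + c) = 36*(6 + c) = 216 + 36*c)
1/(W(n(15)) + 350665) = 1/((216 + 36*8) + 350665) = 1/((216 + 288) + 350665) = 1/(504 + 350665) = 1/351169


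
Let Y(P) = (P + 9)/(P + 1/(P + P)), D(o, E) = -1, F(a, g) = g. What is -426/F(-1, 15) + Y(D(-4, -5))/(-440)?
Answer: -4684/165 ≈ -28.388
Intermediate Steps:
Y(P) = (9 + P)/(P + 1/(2*P))
-426/F(-1, 15) + Y(D(-4, -5))/(-440) = -426/15 + (2*(-1)*(9 - 1)/(1 + 2*(-1)²))/(-440) = -426*1/15 + (2*(-1)*8/(1 + 2*1))*(-1/440) = -142/5 + (2*(-1)*8/(1 + 2))*(-1/440) = -142/5 + (2*(-1)*8/3)*(-1/440) = -142/5 + (2*(-1)*(⅓)*8)*(-1/440) = -142/5 - 16/3*(-1/440) = -142/5 + 2/165 = -4684/165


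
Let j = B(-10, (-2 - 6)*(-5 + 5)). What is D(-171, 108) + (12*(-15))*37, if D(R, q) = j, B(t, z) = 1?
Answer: -6659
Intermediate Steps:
j = 1
D(R, q) = 1
D(-171, 108) + (12*(-15))*37 = 1 + (12*(-15))*37 = 1 - 180*37 = 1 - 6660 = -6659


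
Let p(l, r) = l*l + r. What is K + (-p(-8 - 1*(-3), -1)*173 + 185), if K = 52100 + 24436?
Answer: 72569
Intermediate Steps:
p(l, r) = r + l**2 (p(l, r) = l**2 + r = r + l**2)
K = 76536
K + (-p(-8 - 1*(-3), -1)*173 + 185) = 76536 + (-(-1 + (-8 - 1*(-3))**2)*173 + 185) = 76536 + (-(-1 + (-8 + 3)**2)*173 + 185) = 76536 + (-(-1 + (-5)**2)*173 + 185) = 76536 + (-(-1 + 25)*173 + 185) = 76536 + (-1*24*173 + 185) = 76536 + (-24*173 + 185) = 76536 + (-4152 + 185) = 76536 - 3967 = 72569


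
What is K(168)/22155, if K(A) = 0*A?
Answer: 0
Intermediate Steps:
K(A) = 0
K(168)/22155 = 0/22155 = 0*(1/22155) = 0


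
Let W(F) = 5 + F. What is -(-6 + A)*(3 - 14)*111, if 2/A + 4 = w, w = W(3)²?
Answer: -72853/10 ≈ -7285.3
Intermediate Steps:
w = 64 (w = (5 + 3)² = 8² = 64)
A = 1/30 (A = 2/(-4 + 64) = 2/60 = 2*(1/60) = 1/30 ≈ 0.033333)
-(-6 + A)*(3 - 14)*111 = -(-6 + 1/30)*(3 - 14)*111 = -(-179/30*(-11))*111 = -1969*111/30 = -1*72853/10 = -72853/10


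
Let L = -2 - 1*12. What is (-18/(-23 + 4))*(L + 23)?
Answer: 162/19 ≈ 8.5263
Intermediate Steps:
L = -14 (L = -2 - 12 = -14)
(-18/(-23 + 4))*(L + 23) = (-18/(-23 + 4))*(-14 + 23) = (-18/(-19))*9 = -1/19*(-18)*9 = (18/19)*9 = 162/19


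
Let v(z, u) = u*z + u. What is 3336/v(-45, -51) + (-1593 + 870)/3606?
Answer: 289089/224774 ≈ 1.2861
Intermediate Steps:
v(z, u) = u + u*z
3336/v(-45, -51) + (-1593 + 870)/3606 = 3336/((-51*(1 - 45))) + (-1593 + 870)/3606 = 3336/((-51*(-44))) - 723*1/3606 = 3336/2244 - 241/1202 = 3336*(1/2244) - 241/1202 = 278/187 - 241/1202 = 289089/224774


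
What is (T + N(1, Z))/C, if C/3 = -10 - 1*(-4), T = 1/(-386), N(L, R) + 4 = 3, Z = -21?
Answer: 43/772 ≈ 0.055699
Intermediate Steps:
N(L, R) = -1 (N(L, R) = -4 + 3 = -1)
T = -1/386 ≈ -0.0025907
C = -18 (C = 3*(-10 - 1*(-4)) = 3*(-10 + 4) = 3*(-6) = -18)
(T + N(1, Z))/C = (-1/386 - 1)/(-18) = -387/386*(-1/18) = 43/772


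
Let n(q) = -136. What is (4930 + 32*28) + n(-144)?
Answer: 5690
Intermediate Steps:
(4930 + 32*28) + n(-144) = (4930 + 32*28) - 136 = (4930 + 896) - 136 = 5826 - 136 = 5690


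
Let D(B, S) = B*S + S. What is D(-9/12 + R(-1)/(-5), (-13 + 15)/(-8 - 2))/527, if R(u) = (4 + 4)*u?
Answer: -37/52700 ≈ -0.00070209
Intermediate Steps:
R(u) = 8*u
D(B, S) = S + B*S
D(-9/12 + R(-1)/(-5), (-13 + 15)/(-8 - 2))/527 = (((-13 + 15)/(-8 - 2))*(1 + (-9/12 + (8*(-1))/(-5))))/527 = ((2/(-10))*(1 + (-9*1/12 - 8*(-1/5))))*(1/527) = ((2*(-1/10))*(1 + (-3/4 + 8/5)))*(1/527) = -(1 + 17/20)/5*(1/527) = -1/5*37/20*(1/527) = -37/100*1/527 = -37/52700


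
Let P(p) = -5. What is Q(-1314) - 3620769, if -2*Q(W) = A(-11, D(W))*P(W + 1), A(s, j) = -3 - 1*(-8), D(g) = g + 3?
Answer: -7241513/2 ≈ -3.6208e+6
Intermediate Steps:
D(g) = 3 + g
A(s, j) = 5 (A(s, j) = -3 + 8 = 5)
Q(W) = 25/2 (Q(W) = -5*(-5)/2 = -1/2*(-25) = 25/2)
Q(-1314) - 3620769 = 25/2 - 3620769 = -7241513/2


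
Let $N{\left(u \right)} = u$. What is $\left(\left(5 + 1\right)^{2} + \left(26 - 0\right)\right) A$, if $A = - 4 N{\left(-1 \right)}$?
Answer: $248$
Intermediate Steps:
$A = 4$ ($A = \left(-4\right) \left(-1\right) = 4$)
$\left(\left(5 + 1\right)^{2} + \left(26 - 0\right)\right) A = \left(\left(5 + 1\right)^{2} + \left(26 - 0\right)\right) 4 = \left(6^{2} + \left(26 + 0\right)\right) 4 = \left(36 + 26\right) 4 = 62 \cdot 4 = 248$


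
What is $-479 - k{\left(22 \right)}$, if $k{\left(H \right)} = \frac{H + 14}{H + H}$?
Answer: $- \frac{5278}{11} \approx -479.82$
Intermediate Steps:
$k{\left(H \right)} = \frac{14 + H}{2 H}$
$-479 - k{\left(22 \right)} = -479 - \frac{14 + 22}{2 \cdot 22} = -479 - \frac{1}{2} \cdot \frac{1}{22} \cdot 36 = -479 - \frac{9}{11} = - \frac{5278}{11}$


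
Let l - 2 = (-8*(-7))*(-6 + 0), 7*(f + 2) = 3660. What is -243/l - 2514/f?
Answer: -2495877/608882 ≈ -4.0991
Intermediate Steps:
f = 3646/7 (f = -2 + (⅐)*3660 = -2 + 3660/7 = 3646/7 ≈ 520.86)
l = -334 (l = 2 + (-8*(-7))*(-6 + 0) = 2 + 56*(-6) = 2 - 336 = -334)
-243/l - 2514/f = -243/(-334) - 2514/3646/7 = -243*(-1/334) - 2514*7/3646 = 243/334 - 8799/1823 = -2495877/608882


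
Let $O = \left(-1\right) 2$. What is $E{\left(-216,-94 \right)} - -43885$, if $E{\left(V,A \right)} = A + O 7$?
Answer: $43777$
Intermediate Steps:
$O = -2$
$E{\left(V,A \right)} = -14 + A$ ($E{\left(V,A \right)} = A - 14 = -14 + A$)
$E{\left(-216,-94 \right)} - -43885 = \left(-14 - 94\right) - -43885 = -108 + 43885 = 43777$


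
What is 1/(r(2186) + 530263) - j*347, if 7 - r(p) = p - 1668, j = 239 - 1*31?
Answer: -38235380351/529752 ≈ -72176.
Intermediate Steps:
j = 208 (j = 239 - 31 = 208)
r(p) = 1675 - p (r(p) = 7 - (p - 1668) = 7 - (-1668 + p) = 7 + (1668 - p) = 1675 - p)
1/(r(2186) + 530263) - j*347 = 1/((1675 - 1*2186) + 530263) - 1*208*347 = 1/((1675 - 2186) + 530263) - 208*347 = 1/(-511 + 530263) - 72176 = 1/529752 - 72176 = -38235380351/529752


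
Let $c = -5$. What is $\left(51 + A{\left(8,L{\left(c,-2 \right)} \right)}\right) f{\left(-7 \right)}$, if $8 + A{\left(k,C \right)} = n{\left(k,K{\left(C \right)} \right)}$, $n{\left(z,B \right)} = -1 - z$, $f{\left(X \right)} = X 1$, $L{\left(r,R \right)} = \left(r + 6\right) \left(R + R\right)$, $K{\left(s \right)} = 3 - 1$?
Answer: $-238$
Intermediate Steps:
$K{\left(s \right)} = 2$ ($K{\left(s \right)} = 3 - 1 = 2$)
$L{\left(r,R \right)} = 2 R \left(6 + r\right)$ ($L{\left(r,R \right)} = \left(6 + r\right) 2 R = 2 R \left(6 + r\right)$)
$f{\left(X \right)} = X$
$A{\left(k,C \right)} = -9 - k$ ($A{\left(k,C \right)} = -8 - \left(1 + k\right) = -9 - k$)
$\left(51 + A{\left(8,L{\left(c,-2 \right)} \right)}\right) f{\left(-7 \right)} = \left(51 - 17\right) \left(-7\right) = 34 \left(-7\right) = -238$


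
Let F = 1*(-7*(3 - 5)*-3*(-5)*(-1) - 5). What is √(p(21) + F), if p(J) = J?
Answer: I*√194 ≈ 13.928*I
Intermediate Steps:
F = -215 (F = 1*(-(-14)*15*(-1) - 5) = 1*(-(-14)*(-15) - 5) = 1*(-7*30 - 5) = 1*(-210 - 5) = 1*(-215) = -215)
√(p(21) + F) = √(21 - 215) = √(-194) = I*√194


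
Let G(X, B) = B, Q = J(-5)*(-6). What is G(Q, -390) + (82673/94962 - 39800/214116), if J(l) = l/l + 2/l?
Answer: -94236934243/242058138 ≈ -389.32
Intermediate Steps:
J(l) = 1 + 2/l
Q = -18/5 (Q = ((2 - 5)/(-5))*(-6) = -⅕*(-3)*(-6) = (⅗)*(-6) = -18/5 ≈ -3.6000)
G(Q, -390) + (82673/94962 - 39800/214116) = -390 + (82673/94962 - 39800/214116) = -390 + (82673*(1/94962) - 39800*1/214116) = -390 + (82673/94962 - 9950/53529) = -390 + 165739577/242058138 = -94236934243/242058138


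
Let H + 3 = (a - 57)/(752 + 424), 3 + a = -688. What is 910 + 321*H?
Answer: -25203/98 ≈ -257.17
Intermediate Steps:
a = -691 (a = -3 - 688 = -691)
H = -1069/294 (H = -3 + (-691 - 57)/(752 + 424) = -3 - 748/1176 = -3 - 748*1/1176 = -3 - 187/294 = -1069/294 ≈ -3.6361)
910 + 321*H = 910 + 321*(-1069/294) = 910 - 114383/98 = -25203/98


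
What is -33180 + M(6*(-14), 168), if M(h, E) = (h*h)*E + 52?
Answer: 1152280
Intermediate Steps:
M(h, E) = 52 + E*h² (M(h, E) = h²*E + 52 = E*h² + 52 = 52 + E*h²)
-33180 + M(6*(-14), 168) = -33180 + (52 + 168*(6*(-14))²) = -33180 + (52 + 168*(-84)²) = -33180 + (52 + 168*7056) = -33180 + (52 + 1185408) = -33180 + 1185460 = 1152280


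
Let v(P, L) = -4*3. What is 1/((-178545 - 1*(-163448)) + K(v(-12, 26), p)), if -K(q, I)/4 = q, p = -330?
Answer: -1/15049 ≈ -6.6450e-5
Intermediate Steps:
v(P, L) = -12
K(q, I) = -4*q
1/((-178545 - 1*(-163448)) + K(v(-12, 26), p)) = 1/((-178545 - 1*(-163448)) - 4*(-12)) = 1/((-178545 + 163448) + 48) = 1/(-15097 + 48) = 1/(-15049) = -1/15049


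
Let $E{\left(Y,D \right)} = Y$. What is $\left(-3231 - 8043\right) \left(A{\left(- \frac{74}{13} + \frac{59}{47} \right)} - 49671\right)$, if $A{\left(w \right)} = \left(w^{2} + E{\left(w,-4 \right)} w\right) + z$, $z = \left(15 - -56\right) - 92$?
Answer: $\frac{208979013846660}{373321} \approx 5.5978 \cdot 10^{8}$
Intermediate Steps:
$z = -21$ ($z = \left(15 + 56\right) - 92 = 71 - 92 = -21$)
$A{\left(w \right)} = -21 + 2 w^{2}$ ($A{\left(w \right)} = \left(w^{2} + w w\right) - 21 = \left(w^{2} + w^{2}\right) - 21 = 2 w^{2} - 21 = -21 + 2 w^{2}$)
$\left(-3231 - 8043\right) \left(A{\left(- \frac{74}{13} + \frac{59}{47} \right)} - 49671\right) = \left(-3231 - 8043\right) \left(\left(-21 + 2 \left(- \frac{74}{13} + \frac{59}{47}\right)^{2}\right) - 49671\right) = - 11274 \left(\left(-21 + 2 \left(\left(-74\right) \frac{1}{13} + 59 \cdot \frac{1}{47}\right)^{2}\right) - 49671\right) = - 11274 \left(\left(-21 + 2 \left(- \frac{74}{13} + \frac{59}{47}\right)^{2}\right) - 49671\right) = - 11274 \left(\left(-21 + 2 \left(- \frac{2711}{611}\right)^{2}\right) - 49671\right) = - 11274 \left(\left(-21 + 2 \cdot \frac{7349521}{373321}\right) - 49671\right) = - 11274 \left(\left(-21 + \frac{14699042}{373321}\right) - 49671\right) = - 11274 \left(\frac{6859301}{373321} - 49671\right) = \left(-11274\right) \left(- \frac{18536368090}{373321}\right) = \frac{208979013846660}{373321}$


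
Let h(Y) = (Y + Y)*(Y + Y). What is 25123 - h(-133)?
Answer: -45633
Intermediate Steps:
h(Y) = 4*Y² (h(Y) = (2*Y)*(2*Y) = 4*Y²)
25123 - h(-133) = 25123 - 4*(-133)² = 25123 - 4*17689 = 25123 - 1*70756 = 25123 - 70756 = -45633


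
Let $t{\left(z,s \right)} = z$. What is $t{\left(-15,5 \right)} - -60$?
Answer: $45$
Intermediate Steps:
$t{\left(-15,5 \right)} - -60 = -15 - -60 = -15 + 60 = 45$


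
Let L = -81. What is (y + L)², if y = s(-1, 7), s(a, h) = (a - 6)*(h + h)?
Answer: 32041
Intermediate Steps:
s(a, h) = 2*h*(-6 + a) (s(a, h) = (-6 + a)*(2*h) = 2*h*(-6 + a))
y = -98 (y = 2*7*(-6 - 1) = 2*7*(-7) = -98)
(y + L)² = (-98 - 81)² = (-179)² = 32041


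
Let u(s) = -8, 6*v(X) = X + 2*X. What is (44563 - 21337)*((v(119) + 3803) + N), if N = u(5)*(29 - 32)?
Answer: 90267849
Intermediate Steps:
v(X) = X/2 (v(X) = (X + 2*X)/6 = (3*X)/6 = X/2)
N = 24 (N = -8*(29 - 32) = -8*(-3) = 24)
(44563 - 21337)*((v(119) + 3803) + N) = (44563 - 21337)*(((½)*119 + 3803) + 24) = 23226*((119/2 + 3803) + 24) = 23226*(7725/2 + 24) = 23226*(7773/2) = 90267849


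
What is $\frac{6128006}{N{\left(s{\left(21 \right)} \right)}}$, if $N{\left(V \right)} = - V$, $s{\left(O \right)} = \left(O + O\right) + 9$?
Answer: $- \frac{6128006}{51} \approx -1.2016 \cdot 10^{5}$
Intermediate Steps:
$s{\left(O \right)} = 9 + 2 O$ ($s{\left(O \right)} = 2 O + 9 = 9 + 2 O$)
$\frac{6128006}{N{\left(s{\left(21 \right)} \right)}} = \frac{6128006}{\left(-1\right) \left(9 + 2 \cdot 21\right)} = \frac{6128006}{\left(-1\right) \left(9 + 42\right)} = \frac{6128006}{\left(-1\right) 51} = \frac{6128006}{-51} = 6128006 \left(- \frac{1}{51}\right) = - \frac{6128006}{51}$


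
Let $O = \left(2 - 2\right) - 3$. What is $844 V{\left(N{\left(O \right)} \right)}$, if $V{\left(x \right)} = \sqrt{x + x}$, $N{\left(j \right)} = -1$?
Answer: $844 i \sqrt{2} \approx 1193.6 i$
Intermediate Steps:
$O = -3$ ($O = 0 - 3 = -3$)
$V{\left(x \right)} = \sqrt{2} \sqrt{x}$ ($V{\left(x \right)} = \sqrt{2 x} = \sqrt{2} \sqrt{x}$)
$844 V{\left(N{\left(O \right)} \right)} = 844 \sqrt{2} \sqrt{-1} = 844 \sqrt{2} i = 844 i \sqrt{2}$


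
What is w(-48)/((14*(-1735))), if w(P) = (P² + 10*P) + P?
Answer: -888/12145 ≈ -0.073117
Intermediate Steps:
w(P) = P² + 11*P
w(-48)/((14*(-1735))) = (-48*(11 - 48))/((14*(-1735))) = -48*(-37)/(-24290) = 1776*(-1/24290) = -888/12145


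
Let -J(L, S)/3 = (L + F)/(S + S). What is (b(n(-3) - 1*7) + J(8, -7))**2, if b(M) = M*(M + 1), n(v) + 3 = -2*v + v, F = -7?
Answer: 349281/196 ≈ 1782.0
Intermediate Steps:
J(L, S) = -3*(-7 + L)/(2*S) (J(L, S) = -3*(L - 7)/(S + S) = -3*(-7 + L)/(2*S))
n(v) = -3 - v (n(v) = -3 + (-2*v + v) = -3 - v)
b(M) = M*(1 + M)
(b(n(-3) - 1*7) + J(8, -7))**2 = (((-3 - 1*(-3)) - 1*7)*(1 + ((-3 - 1*(-3)) - 1*7)) + (3/2)*(7 - 1*8)/(-7))**2 = (((-3 + 3) - 7)*(1 + ((-3 + 3) - 7)) + (3/2)*(-1/7)*(7 - 8))**2 = ((0 - 7)*(1 + (0 - 7)) + (3/2)*(-1/7)*(-1))**2 = (-7*(1 - 7) + 3/14)**2 = (-7*(-6) + 3/14)**2 = (42 + 3/14)**2 = (591/14)**2 = 349281/196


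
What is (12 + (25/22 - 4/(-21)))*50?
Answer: 153925/231 ≈ 666.34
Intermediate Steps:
(12 + (25/22 - 4/(-21)))*50 = (12 + (25*(1/22) - 4*(-1/21)))*50 = (12 + (25/22 + 4/21))*50 = (12 + 613/462)*50 = (6157/462)*50 = 153925/231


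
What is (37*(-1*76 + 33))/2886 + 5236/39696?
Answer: -18035/43004 ≈ -0.41938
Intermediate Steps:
(37*(-1*76 + 33))/2886 + 5236/39696 = (37*(-76 + 33))*(1/2886) + 5236*(1/39696) = (37*(-43))*(1/2886) + 1309/9924 = -1591*1/2886 + 1309/9924 = -43/78 + 1309/9924 = -18035/43004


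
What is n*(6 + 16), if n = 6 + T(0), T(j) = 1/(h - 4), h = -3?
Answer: 902/7 ≈ 128.86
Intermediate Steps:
T(j) = -⅐ (T(j) = 1/(-3 - 4) = 1/(-7) = -⅐)
n = 41/7 (n = 6 - ⅐ = 41/7 ≈ 5.8571)
n*(6 + 16) = 41*(6 + 16)/7 = (41/7)*22 = 902/7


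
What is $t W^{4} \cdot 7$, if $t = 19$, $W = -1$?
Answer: $133$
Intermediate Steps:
$t W^{4} \cdot 7 = 19 \left(-1\right)^{4} \cdot 7 = 19 \cdot 1 \cdot 7 = 19 \cdot 7 = 133$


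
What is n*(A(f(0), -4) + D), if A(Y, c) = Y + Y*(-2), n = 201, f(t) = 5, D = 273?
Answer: 53868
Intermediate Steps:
A(Y, c) = -Y (A(Y, c) = Y - 2*Y = -Y)
n*(A(f(0), -4) + D) = 201*(-1*5 + 273) = 201*(-5 + 273) = 201*268 = 53868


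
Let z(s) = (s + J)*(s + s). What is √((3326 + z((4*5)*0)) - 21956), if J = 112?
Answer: 9*I*√230 ≈ 136.49*I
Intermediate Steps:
z(s) = 2*s*(112 + s) (z(s) = (s + 112)*(s + s) = (112 + s)*(2*s) = 2*s*(112 + s))
√((3326 + z((4*5)*0)) - 21956) = √((3326 + 2*((4*5)*0)*(112 + (4*5)*0)) - 21956) = √((3326 + 2*(20*0)*(112 + 20*0)) - 21956) = √((3326 + 2*0*(112 + 0)) - 21956) = √((3326 + 2*0*112) - 21956) = √((3326 + 0) - 21956) = √(3326 - 21956) = √(-18630) = 9*I*√230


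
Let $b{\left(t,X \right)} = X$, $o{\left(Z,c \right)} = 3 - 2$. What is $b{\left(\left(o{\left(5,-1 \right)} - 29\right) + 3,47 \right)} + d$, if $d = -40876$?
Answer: $-40829$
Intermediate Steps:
$o{\left(Z,c \right)} = 1$
$b{\left(\left(o{\left(5,-1 \right)} - 29\right) + 3,47 \right)} + d = 47 - 40876 = -40829$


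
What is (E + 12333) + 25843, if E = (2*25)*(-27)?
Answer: 36826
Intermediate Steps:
E = -1350 (E = 50*(-27) = -1350)
(E + 12333) + 25843 = (-1350 + 12333) + 25843 = 10983 + 25843 = 36826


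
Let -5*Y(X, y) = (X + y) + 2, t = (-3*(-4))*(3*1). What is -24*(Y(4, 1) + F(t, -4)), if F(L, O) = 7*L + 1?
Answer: -30192/5 ≈ -6038.4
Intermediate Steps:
t = 36 (t = 12*3 = 36)
F(L, O) = 1 + 7*L
Y(X, y) = -⅖ - X/5 - y/5 (Y(X, y) = -((X + y) + 2)/5 = -(2 + X + y)/5 = -⅖ - X/5 - y/5)
-24*(Y(4, 1) + F(t, -4)) = -24*((-⅖ - ⅕*4 - ⅕*1) + (1 + 7*36)) = -24*((-⅖ - ⅘ - ⅕) + (1 + 252)) = -24*(-7/5 + 253) = -24*1258/5 = -30192/5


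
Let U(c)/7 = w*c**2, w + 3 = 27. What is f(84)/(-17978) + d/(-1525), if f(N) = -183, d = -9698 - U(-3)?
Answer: 40362491/5483290 ≈ 7.3610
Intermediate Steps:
w = 24 (w = -3 + 27 = 24)
U(c) = 168*c**2 (U(c) = 7*(24*c**2) = 168*c**2)
d = -11210 (d = -9698 - 168*(-3)**2 = -9698 - 168*9 = -9698 - 1*1512 = -9698 - 1512 = -11210)
f(84)/(-17978) + d/(-1525) = -183/(-17978) - 11210/(-1525) = -183*(-1/17978) - 11210*(-1/1525) = 183/17978 + 2242/305 = 40362491/5483290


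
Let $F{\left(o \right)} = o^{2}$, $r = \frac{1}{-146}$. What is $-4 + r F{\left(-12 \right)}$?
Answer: $- \frac{364}{73} \approx -4.9863$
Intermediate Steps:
$r = - \frac{1}{146} \approx -0.0068493$
$-4 + r F{\left(-12 \right)} = -4 - \frac{\left(-12\right)^{2}}{146} = -4 - \frac{72}{73} = - \frac{364}{73}$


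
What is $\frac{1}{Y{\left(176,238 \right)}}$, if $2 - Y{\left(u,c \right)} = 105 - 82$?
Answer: $- \frac{1}{21} \approx -0.047619$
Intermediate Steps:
$Y{\left(u,c \right)} = -21$ ($Y{\left(u,c \right)} = 2 - \left(105 - 82\right) = 2 - 23 = -21$)
$\frac{1}{Y{\left(176,238 \right)}} = \frac{1}{-21} = - \frac{1}{21}$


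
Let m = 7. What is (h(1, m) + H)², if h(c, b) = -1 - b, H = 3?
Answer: 25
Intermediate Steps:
(h(1, m) + H)² = ((-1 - 1*7) + 3)² = ((-1 - 7) + 3)² = (-8 + 3)² = (-5)² = 25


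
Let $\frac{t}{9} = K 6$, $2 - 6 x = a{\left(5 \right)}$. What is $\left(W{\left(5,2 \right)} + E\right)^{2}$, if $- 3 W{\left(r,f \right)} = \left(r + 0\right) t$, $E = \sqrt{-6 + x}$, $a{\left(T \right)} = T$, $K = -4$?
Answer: $\frac{\left(720 + i \sqrt{26}\right)^{2}}{4} \approx 1.2959 \cdot 10^{5} + 1835.6 i$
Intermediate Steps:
$x = - \frac{1}{2}$ ($x = \frac{1}{3} - \frac{5}{6} = - \frac{1}{2} \approx -0.5$)
$E = \frac{i \sqrt{26}}{2}$ ($E = \sqrt{-6 - \frac{1}{2}} = \sqrt{- \frac{13}{2}} = \frac{i \sqrt{26}}{2} \approx 2.5495 i$)
$t = -216$ ($t = 9 \left(\left(-4\right) 6\right) = 9 \left(-24\right) = -216$)
$W{\left(r,f \right)} = 72 r$ ($W{\left(r,f \right)} = - \frac{\left(r + 0\right) \left(-216\right)}{3} = - \frac{r \left(-216\right)}{3} = - \frac{\left(-216\right) r}{3} = 72 r$)
$\left(W{\left(5,2 \right)} + E\right)^{2} = \left(72 \cdot 5 + \frac{i \sqrt{26}}{2}\right)^{2} = \left(360 + \frac{i \sqrt{26}}{2}\right)^{2}$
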